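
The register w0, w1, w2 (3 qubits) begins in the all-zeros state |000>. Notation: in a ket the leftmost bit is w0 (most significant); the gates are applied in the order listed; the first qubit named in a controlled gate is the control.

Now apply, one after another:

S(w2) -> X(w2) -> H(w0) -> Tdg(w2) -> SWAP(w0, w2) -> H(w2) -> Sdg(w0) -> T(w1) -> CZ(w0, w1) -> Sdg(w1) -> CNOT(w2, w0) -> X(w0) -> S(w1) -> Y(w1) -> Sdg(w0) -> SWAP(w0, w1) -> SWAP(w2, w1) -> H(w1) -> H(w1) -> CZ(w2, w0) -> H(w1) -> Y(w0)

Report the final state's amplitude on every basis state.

The resulting statevector has amplitude -sqrt(2)*exp(I*pi/4)/2 on |000>, -sqrt(2)*exp(I*pi/4)/2 on |010>, and 0 on every other basis state. Key observation: the block from step 18 through step 19 cancels to the identity and can be dropped.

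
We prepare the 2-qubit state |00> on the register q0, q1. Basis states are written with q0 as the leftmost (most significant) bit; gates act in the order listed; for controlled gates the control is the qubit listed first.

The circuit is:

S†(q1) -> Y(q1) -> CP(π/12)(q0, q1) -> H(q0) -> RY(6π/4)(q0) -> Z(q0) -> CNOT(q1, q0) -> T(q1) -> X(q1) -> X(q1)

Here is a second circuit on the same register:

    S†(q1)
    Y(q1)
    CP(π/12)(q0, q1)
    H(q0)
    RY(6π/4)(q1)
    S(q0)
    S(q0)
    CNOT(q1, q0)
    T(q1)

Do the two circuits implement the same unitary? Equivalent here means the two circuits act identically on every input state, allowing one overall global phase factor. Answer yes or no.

No: there is an input state on which the two circuits produce genuinely different outputs (not merely differing by a phase).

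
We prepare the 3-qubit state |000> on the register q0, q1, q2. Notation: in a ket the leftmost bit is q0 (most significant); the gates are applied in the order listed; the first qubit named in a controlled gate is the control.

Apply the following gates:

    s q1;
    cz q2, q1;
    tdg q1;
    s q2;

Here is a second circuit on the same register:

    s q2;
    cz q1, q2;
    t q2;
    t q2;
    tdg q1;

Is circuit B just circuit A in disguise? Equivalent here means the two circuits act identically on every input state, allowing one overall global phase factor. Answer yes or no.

No: there is an input state on which the two circuits produce genuinely different outputs (not merely differing by a phase).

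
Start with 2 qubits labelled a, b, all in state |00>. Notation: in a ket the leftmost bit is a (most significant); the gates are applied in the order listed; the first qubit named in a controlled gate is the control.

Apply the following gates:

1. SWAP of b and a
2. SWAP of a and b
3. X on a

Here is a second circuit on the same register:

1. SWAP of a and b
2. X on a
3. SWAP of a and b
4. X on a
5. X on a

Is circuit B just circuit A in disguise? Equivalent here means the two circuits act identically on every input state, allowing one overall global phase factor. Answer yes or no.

No — the two circuits implement different unitaries, even allowing a global phase.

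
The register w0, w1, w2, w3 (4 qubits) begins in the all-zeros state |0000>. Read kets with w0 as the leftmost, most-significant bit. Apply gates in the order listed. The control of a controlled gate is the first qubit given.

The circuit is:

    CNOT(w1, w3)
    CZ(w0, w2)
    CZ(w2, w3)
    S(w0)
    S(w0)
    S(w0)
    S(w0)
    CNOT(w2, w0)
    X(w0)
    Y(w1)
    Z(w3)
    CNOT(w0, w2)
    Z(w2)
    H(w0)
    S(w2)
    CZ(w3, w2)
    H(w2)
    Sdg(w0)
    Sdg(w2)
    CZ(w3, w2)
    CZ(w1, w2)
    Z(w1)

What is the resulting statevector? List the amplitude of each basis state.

The final amplitudes are -1/2 on |0100>, I/2 on |0110>, -I/2 on |1100>, -1/2 on |1110>, and 0 on every other basis state. Key observation: steps 4-7 multiply out to the identity, so the circuit reduces to the remaining gates.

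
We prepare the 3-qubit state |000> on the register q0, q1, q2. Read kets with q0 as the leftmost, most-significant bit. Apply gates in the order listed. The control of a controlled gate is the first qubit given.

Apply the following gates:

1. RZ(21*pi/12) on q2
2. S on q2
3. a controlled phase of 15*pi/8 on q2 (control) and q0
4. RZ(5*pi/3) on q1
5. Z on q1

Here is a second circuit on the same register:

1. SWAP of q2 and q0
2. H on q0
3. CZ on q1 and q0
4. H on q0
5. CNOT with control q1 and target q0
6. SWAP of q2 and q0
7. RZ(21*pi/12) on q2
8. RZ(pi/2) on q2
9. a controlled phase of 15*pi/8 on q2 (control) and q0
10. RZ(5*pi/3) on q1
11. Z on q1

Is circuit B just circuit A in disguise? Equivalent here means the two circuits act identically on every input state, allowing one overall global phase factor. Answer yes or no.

Yes: on every input state the two circuits agree up to one overall phase factor.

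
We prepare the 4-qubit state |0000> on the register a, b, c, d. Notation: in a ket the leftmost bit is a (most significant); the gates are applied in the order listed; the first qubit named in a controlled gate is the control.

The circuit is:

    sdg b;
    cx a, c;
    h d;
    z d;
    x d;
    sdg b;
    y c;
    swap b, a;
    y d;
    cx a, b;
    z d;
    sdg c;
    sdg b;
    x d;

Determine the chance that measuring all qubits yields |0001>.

Outcome |0001> occurs with probability 0.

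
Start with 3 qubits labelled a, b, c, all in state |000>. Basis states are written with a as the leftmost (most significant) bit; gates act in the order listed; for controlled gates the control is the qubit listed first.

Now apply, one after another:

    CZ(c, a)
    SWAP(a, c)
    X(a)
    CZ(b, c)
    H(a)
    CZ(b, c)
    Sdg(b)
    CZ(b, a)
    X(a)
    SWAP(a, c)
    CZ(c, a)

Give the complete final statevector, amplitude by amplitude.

After the circuit, the state carries amplitude -sqrt(2)/2 on |000>, sqrt(2)/2 on |001>, and 0 on every other basis state.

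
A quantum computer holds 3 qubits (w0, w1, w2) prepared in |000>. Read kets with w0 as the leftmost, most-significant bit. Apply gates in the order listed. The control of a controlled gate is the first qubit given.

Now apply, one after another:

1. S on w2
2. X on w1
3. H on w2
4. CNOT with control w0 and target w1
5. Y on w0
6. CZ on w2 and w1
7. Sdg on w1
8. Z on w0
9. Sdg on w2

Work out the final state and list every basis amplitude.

The resulting statevector has amplitude -sqrt(2)/2 on |110>, -sqrt(2)*I/2 on |111>, and 0 on every other basis state.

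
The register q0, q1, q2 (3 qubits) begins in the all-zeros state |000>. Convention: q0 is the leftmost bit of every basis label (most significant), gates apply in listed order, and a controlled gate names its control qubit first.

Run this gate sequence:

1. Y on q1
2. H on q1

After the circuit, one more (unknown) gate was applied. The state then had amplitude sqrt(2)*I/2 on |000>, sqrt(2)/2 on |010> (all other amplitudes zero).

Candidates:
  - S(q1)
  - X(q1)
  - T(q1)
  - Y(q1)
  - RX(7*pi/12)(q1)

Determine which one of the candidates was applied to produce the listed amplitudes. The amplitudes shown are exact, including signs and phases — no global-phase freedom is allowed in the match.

It was S(q1) that produced the state shown.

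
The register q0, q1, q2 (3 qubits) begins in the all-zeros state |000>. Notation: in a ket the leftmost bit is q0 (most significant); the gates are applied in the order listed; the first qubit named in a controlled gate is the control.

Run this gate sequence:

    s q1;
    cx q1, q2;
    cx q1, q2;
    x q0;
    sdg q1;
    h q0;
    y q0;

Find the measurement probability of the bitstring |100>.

A full measurement returns |100> with probability 1/2. Key observation: gates 2-3 undo each other exactly, leaving only the rest of the circuit to track.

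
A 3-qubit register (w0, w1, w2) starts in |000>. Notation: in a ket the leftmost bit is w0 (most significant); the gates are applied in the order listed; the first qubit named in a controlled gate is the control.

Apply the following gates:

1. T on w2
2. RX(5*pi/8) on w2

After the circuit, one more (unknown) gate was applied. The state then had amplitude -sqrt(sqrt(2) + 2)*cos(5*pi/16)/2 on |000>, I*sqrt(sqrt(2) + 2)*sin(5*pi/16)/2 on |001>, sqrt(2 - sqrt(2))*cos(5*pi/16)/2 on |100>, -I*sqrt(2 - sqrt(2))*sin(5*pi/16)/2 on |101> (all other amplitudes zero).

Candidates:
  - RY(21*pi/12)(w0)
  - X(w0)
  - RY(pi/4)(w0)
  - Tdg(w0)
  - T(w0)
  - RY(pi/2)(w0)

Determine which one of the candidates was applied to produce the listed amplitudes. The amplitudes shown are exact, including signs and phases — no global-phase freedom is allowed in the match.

It was RY(21*pi/12)(w0) that produced the state shown.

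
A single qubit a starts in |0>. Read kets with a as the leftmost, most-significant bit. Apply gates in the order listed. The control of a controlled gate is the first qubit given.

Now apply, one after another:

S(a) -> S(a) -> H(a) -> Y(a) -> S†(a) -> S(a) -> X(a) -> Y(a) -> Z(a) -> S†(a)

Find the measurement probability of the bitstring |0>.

A full measurement returns |0> with probability 1/2.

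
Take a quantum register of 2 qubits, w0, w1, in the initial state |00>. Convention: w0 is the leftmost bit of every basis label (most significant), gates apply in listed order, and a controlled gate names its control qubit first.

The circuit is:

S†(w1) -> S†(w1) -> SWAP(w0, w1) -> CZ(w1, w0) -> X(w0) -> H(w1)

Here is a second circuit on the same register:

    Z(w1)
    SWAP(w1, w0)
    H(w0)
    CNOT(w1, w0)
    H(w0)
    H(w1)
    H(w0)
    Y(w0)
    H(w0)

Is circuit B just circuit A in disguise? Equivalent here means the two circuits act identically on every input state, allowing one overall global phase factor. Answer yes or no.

No — the two circuits implement different unitaries, even allowing a global phase.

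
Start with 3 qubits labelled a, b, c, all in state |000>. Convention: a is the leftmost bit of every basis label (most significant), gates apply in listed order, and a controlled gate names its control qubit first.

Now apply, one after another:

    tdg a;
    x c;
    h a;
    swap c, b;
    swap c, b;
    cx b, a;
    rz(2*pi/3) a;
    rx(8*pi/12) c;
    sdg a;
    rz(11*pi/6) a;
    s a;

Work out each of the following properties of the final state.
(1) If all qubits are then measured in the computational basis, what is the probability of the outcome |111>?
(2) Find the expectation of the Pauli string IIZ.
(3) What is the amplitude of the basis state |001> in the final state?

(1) A full measurement returns |111> with probability 0.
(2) The observable IIZ averages to 1/2.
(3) The final state's coefficient on |001> equals sqrt(2)*exp(3*I*pi/4)/4.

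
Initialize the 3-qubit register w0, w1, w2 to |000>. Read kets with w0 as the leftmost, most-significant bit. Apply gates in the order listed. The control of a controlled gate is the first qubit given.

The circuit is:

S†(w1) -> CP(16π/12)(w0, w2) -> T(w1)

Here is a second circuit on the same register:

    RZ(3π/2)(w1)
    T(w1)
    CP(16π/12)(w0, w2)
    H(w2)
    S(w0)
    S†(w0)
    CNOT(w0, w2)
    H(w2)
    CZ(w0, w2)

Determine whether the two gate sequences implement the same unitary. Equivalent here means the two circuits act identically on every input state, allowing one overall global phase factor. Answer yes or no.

Yes: on every input state the two circuits agree up to one overall phase factor.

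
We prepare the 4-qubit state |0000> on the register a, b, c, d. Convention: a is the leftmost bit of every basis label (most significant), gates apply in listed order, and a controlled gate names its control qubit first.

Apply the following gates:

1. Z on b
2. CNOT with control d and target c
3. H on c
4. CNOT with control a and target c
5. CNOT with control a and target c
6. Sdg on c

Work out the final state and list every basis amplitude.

The resulting statevector has amplitude sqrt(2)/2 on |0000>, -sqrt(2)*I/2 on |0010>, and 0 on every other basis state. Key observation: steps 4-5 multiply out to the identity, so the circuit reduces to the remaining gates.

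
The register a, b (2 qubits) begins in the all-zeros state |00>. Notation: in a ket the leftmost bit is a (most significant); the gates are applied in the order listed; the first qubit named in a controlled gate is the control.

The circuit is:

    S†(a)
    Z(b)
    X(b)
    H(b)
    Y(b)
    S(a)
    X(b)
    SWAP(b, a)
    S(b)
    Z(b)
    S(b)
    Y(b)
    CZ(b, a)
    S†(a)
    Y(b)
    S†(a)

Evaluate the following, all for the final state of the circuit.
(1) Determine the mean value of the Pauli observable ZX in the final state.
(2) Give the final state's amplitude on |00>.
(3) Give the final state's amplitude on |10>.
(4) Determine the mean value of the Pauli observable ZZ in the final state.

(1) The observable ZX averages to 0.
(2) The final state's coefficient on |00> equals sqrt(2)*I/2.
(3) The amplitude on |10> is sqrt(2)*I/2.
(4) The observable ZZ averages to 0.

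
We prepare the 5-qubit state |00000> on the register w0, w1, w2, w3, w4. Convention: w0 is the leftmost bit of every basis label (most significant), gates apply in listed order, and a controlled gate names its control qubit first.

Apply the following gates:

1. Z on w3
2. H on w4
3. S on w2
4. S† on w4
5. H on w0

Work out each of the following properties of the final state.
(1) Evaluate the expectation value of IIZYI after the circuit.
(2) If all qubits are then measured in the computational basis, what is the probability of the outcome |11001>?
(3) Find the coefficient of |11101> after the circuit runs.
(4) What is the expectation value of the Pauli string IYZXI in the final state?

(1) In the final state, IIZYI has expectation 0.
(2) Outcome |11001> occurs with probability 0.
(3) The final state's coefficient on |11101> equals 0.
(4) In the final state, IYZXI has expectation 0.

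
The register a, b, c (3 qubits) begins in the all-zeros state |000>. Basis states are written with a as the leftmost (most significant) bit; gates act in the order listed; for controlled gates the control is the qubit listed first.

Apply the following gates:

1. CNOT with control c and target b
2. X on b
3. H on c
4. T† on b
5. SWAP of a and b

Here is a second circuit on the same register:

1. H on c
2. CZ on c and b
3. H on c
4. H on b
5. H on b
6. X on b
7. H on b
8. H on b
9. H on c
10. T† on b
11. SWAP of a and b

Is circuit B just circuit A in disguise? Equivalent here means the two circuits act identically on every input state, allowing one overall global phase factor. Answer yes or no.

No: there is an input state on which the two circuits produce genuinely different outputs (not merely differing by a phase).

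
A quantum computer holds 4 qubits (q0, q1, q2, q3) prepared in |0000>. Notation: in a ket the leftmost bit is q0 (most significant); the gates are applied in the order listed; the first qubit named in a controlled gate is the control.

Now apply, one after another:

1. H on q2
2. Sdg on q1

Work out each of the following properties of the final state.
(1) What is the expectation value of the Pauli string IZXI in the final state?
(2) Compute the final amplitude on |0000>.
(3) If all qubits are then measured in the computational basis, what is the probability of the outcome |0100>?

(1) The expectation value of IZXI is 1.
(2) |0000> carries amplitude sqrt(2)/2 in the final state.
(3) A full measurement returns |0100> with probability 0.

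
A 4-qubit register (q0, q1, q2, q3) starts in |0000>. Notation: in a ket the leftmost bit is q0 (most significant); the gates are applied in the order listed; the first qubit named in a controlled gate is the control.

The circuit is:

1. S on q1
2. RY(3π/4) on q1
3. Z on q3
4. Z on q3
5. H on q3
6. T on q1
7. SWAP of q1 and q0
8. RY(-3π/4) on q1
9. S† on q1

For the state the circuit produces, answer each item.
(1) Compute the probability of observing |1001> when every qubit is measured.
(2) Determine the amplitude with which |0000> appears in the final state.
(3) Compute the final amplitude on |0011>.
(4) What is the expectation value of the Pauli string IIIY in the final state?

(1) Outcome |1001> occurs with probability 1/16.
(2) |0000> carries amplitude -1/4 + sqrt(2)/4 in the final state.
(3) |0011> carries amplitude 0 in the final state.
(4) In the final state, IIIY has expectation 0.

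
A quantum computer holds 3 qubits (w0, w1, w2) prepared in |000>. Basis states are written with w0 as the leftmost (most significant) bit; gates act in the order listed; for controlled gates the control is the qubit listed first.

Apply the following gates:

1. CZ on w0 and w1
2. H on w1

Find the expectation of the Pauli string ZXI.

In the final state, ZXI has expectation 1.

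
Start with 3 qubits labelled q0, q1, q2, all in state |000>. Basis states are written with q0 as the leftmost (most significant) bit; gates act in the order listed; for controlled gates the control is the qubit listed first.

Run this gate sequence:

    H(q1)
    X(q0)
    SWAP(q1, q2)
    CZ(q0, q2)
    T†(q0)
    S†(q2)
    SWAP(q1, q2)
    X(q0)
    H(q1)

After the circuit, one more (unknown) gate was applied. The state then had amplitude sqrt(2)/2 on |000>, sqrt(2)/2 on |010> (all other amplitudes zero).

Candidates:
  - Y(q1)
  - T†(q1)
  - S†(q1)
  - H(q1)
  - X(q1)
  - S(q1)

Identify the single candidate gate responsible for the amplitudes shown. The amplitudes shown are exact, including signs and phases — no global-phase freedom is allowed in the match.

It was S(q1) that produced the state shown.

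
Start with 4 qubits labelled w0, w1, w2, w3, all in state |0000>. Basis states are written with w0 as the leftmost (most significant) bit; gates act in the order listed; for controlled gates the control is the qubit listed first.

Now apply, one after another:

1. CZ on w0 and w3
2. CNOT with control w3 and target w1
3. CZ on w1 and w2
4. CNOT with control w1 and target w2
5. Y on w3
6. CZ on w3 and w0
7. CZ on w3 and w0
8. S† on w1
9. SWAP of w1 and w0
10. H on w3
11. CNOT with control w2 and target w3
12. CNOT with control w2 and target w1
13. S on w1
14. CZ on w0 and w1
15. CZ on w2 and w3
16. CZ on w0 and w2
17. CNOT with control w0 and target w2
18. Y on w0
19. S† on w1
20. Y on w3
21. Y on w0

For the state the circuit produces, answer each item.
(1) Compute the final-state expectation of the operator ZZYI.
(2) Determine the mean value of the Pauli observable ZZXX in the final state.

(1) The observable ZZYI averages to 0.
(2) In the final state, ZZXX has expectation 0.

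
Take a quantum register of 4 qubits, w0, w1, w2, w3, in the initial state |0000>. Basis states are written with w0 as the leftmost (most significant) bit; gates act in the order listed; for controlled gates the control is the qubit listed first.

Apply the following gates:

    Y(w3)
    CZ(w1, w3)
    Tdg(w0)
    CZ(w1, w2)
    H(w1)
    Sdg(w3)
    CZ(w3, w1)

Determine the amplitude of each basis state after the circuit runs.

The final amplitudes are sqrt(2)/2 on |0001>, -sqrt(2)/2 on |0101>, and 0 on every other basis state.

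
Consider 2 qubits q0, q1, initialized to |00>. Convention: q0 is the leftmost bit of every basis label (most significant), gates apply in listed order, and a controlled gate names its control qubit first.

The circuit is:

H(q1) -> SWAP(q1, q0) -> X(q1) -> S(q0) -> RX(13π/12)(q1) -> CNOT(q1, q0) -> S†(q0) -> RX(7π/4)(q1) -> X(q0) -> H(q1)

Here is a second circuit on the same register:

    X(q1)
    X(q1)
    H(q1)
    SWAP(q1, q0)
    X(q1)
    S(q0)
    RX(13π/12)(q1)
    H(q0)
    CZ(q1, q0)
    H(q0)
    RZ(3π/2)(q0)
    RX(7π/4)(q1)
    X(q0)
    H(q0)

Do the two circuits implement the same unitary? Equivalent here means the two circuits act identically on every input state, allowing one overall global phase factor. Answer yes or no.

No, they are not equivalent — no single phase factor reconciles the two unitaries.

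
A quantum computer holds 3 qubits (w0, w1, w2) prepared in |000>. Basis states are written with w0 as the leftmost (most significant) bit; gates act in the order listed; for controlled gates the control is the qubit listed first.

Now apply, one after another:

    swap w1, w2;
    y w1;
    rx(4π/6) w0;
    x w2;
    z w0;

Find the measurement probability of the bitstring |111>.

Outcome |111> occurs with probability 3/4.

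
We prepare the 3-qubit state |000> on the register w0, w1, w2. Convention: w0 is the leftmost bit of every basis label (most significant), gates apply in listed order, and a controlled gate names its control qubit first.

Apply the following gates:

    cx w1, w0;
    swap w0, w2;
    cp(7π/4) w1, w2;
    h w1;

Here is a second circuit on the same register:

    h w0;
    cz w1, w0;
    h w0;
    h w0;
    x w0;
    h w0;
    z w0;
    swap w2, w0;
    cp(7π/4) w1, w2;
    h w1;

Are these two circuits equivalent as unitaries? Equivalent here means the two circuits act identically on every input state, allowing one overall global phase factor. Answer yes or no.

Yes, they are equivalent — the unitaries differ by at most a global phase.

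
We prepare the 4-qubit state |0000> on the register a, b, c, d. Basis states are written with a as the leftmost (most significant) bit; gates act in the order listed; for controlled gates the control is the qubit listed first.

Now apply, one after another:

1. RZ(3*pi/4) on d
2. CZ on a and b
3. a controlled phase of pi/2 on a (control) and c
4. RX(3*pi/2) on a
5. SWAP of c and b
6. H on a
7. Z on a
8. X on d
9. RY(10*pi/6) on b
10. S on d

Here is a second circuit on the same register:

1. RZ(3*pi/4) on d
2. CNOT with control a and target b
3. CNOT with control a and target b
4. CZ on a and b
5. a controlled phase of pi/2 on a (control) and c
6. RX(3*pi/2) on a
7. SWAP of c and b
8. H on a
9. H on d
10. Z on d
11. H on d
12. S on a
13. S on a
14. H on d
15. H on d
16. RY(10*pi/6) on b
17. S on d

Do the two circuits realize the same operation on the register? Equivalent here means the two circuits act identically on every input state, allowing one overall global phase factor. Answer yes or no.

Yes, they are equivalent — the unitaries differ by at most a global phase.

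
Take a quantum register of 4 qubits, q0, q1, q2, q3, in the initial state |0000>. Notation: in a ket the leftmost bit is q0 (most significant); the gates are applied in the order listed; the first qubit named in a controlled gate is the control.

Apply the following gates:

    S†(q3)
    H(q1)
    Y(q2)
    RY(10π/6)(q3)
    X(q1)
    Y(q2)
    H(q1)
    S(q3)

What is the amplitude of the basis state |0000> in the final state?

The final state's coefficient on |0000> equals -sqrt(3)/2.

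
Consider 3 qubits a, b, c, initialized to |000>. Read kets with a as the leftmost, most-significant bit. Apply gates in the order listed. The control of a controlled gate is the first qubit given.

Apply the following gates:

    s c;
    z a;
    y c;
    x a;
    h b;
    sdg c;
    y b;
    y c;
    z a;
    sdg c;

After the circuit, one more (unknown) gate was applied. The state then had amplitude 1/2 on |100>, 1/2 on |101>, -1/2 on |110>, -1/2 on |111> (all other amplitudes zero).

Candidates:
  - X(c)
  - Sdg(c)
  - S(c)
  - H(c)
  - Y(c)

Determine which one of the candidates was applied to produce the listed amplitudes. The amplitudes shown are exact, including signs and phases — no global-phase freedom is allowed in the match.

The unique candidate consistent with the amplitudes is H(c).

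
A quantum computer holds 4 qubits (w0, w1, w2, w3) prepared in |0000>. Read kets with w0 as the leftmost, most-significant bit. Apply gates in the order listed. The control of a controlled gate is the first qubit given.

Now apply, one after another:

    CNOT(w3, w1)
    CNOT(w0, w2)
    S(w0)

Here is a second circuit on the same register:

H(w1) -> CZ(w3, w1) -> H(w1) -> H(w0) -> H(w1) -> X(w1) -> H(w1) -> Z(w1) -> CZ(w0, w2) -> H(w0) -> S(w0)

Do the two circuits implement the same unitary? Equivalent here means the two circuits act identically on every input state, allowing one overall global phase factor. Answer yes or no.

No, they are not equivalent — no single phase factor reconciles the two unitaries.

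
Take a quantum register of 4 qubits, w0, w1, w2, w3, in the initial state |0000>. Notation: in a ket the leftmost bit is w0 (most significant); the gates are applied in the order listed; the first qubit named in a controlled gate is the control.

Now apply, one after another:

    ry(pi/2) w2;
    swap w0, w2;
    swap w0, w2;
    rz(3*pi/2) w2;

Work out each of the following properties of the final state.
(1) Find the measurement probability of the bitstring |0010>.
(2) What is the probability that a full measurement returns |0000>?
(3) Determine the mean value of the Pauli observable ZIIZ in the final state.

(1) A full measurement returns |0010> with probability 1/2. Key observation: steps 2-3 multiply out to the identity, so the circuit reduces to the remaining gates.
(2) Outcome |0000> occurs with probability 1/2.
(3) The expectation value of ZIIZ is 1.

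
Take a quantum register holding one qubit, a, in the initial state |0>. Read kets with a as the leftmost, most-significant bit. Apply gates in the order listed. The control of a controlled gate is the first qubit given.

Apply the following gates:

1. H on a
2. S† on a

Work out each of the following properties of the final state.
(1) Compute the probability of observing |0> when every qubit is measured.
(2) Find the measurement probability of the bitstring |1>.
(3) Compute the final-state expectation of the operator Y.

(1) The probability of measuring |0> is 1/2.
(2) The probability of measuring |1> is 1/2.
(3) In the final state, Y has expectation -1.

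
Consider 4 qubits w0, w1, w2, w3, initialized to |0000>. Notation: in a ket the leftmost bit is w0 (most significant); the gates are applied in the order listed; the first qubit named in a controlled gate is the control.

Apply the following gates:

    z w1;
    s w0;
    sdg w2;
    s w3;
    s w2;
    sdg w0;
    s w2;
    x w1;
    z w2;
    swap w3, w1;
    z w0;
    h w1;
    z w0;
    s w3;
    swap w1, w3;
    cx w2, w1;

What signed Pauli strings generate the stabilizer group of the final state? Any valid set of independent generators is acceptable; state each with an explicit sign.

One valid set of independent stabilizer generators is +IIIX, +ZIII, -IZII, +IIZI (any independent generating set of the same group is equally correct).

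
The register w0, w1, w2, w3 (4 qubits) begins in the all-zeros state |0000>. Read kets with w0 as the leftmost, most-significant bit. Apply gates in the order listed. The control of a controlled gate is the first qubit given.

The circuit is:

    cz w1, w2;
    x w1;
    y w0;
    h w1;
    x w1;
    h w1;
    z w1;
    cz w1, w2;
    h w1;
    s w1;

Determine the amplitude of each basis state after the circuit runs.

The final amplitudes are sqrt(2)*I/2 on |1000>, sqrt(2)/2 on |1100>, and 0 on every other basis state. Key observation: the block from step 4 through step 7 cancels to the identity and can be dropped.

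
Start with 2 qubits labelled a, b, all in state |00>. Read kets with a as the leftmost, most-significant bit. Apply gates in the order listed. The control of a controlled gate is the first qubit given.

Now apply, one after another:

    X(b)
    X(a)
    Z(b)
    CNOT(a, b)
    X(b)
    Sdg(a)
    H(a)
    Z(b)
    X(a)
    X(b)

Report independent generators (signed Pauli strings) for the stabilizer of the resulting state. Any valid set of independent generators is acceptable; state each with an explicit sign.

The stabilizer group can be generated by -XI, +IZ, among other valid generating sets.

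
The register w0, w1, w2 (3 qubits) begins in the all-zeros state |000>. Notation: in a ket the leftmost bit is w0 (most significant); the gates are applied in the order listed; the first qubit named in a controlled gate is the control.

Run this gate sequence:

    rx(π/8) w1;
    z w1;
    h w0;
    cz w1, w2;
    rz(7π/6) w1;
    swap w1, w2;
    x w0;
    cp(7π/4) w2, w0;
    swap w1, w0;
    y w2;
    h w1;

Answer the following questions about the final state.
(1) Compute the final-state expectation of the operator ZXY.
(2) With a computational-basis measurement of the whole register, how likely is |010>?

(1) In the final state, ZXY has expectation exp(-5*I*pi/6)*sin(pi/16)*cos(pi/16)/2 - exp(11*I*pi/12)*sin(pi/16)*cos(pi/16)/2 - exp(-11*I*pi/12)*sin(pi/16)*cos(pi/16)/2 + exp(5*I*pi/6)*sin(pi/16)*cos(pi/16)/2.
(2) Outcome |010> occurs with probability (2 - sqrt(2))*(2 - sqrt(sqrt(2) + 2))/16.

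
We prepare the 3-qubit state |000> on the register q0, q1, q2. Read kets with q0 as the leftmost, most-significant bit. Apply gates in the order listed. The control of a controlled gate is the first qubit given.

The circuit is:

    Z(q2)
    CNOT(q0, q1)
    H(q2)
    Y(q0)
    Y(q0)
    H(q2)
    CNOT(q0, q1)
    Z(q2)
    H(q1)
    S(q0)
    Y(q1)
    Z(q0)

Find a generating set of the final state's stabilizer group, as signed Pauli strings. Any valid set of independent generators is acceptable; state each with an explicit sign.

The final state is stabilized by the group generated by -IXI, +ZII, +IIZ; other independent generating sets are equally valid. Key observation: the block from step 1 through step 8 cancels to the identity and can be dropped.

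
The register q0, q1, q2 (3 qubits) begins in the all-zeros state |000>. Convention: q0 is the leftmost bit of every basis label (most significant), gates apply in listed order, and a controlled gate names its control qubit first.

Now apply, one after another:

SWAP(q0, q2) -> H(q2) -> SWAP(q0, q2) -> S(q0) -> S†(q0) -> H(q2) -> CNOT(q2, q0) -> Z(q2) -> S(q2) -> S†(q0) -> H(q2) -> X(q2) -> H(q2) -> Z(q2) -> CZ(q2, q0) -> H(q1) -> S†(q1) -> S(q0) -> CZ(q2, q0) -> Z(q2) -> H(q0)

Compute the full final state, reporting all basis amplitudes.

After the circuit, the state carries amplitude 1/2 on |000>, I/2 on |001>, -I/2 on |010>, 1/2 on |011>, 0 on |100>, 0 on |101>, 0 on |110>, 0 on |111>.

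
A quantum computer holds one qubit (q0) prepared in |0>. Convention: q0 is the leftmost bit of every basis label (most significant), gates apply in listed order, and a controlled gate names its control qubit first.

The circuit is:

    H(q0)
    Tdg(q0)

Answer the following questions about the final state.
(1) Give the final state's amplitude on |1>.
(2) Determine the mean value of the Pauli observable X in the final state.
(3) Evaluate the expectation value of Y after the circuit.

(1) |1> carries amplitude -sqrt(2)*exp(3*I*pi/4)/2 in the final state.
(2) The expectation value of X is sqrt(2)/2.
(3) The expectation value of Y is -sqrt(2)/2.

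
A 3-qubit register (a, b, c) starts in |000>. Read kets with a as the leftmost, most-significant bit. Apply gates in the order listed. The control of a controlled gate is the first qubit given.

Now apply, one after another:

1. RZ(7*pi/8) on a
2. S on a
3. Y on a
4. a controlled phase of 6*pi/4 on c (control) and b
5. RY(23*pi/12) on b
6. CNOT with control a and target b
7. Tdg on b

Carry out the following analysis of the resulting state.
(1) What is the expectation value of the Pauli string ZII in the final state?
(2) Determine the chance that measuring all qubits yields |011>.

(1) In the final state, ZII has expectation -1.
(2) The probability of measuring |011> is 0.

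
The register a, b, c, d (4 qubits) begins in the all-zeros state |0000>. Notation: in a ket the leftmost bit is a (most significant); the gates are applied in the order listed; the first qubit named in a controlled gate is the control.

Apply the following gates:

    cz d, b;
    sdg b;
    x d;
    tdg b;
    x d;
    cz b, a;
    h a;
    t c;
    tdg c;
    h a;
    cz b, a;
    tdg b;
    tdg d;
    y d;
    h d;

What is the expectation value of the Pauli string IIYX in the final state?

In the final state, IIYX has expectation 0. Key observation: the block from step 6 through step 11 cancels to the identity and can be dropped.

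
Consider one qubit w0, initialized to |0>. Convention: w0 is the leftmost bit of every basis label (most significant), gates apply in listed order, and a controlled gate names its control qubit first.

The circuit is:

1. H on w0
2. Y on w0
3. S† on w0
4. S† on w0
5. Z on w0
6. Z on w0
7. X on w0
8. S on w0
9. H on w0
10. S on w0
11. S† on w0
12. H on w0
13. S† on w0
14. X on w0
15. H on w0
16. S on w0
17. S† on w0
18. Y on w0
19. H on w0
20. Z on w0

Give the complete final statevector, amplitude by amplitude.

After the circuit, the state carries amplitude sqrt(2)/2 on |0>, sqrt(2)/2 on |1>. Key observation: steps 7-14 multiply out to the identity, so the circuit reduces to the remaining gates.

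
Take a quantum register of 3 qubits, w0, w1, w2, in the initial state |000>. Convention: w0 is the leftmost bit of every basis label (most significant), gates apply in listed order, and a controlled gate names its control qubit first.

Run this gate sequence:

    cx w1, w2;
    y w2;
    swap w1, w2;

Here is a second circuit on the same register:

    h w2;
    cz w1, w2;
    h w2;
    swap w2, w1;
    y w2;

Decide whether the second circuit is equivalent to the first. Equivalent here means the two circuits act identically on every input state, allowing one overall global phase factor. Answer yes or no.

No: there is an input state on which the two circuits produce genuinely different outputs (not merely differing by a phase).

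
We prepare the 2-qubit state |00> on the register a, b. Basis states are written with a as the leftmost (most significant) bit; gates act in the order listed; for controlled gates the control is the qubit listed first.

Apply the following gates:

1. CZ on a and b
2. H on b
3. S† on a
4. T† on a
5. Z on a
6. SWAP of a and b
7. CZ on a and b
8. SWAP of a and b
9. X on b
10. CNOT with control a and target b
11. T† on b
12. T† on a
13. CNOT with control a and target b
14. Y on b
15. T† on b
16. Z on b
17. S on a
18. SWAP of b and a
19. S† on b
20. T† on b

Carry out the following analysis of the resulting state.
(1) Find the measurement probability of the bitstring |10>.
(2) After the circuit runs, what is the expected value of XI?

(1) Outcome |10> occurs with probability 1/2.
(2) In the final state, XI has expectation 1.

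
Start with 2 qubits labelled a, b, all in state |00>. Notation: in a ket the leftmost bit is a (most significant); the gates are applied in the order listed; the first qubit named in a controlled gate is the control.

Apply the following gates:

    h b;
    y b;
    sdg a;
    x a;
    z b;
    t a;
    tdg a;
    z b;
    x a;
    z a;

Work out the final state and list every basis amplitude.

After the circuit, the state carries amplitude -sqrt(2)*I/2 on |00>, sqrt(2)*I/2 on |01>, 0 on |10>, 0 on |11>.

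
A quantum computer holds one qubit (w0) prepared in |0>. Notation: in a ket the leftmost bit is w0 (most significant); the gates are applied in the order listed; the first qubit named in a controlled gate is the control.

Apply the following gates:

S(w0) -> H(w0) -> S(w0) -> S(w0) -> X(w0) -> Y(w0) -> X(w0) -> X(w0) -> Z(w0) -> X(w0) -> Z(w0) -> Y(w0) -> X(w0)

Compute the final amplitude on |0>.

The amplitude on |0> is -sqrt(2)/2.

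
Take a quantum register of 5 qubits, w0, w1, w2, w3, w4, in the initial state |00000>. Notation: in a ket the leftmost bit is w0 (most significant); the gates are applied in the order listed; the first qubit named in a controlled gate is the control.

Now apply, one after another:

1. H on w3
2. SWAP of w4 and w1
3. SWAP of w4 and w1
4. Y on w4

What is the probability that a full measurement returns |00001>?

Outcome |00001> occurs with probability 1/2. Key observation: the block from step 2 through step 3 cancels to the identity and can be dropped.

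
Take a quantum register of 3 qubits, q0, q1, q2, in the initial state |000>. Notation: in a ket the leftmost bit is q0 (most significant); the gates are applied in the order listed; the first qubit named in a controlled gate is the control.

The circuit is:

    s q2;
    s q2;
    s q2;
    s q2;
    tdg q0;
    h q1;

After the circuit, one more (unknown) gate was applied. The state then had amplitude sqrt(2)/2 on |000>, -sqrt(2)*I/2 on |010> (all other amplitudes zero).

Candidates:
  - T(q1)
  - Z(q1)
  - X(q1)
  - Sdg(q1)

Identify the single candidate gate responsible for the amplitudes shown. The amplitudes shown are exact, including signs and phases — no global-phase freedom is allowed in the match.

It was Sdg(q1) that produced the state shown. Key observation: steps 1-4 multiply out to the identity, so the circuit reduces to the remaining gates.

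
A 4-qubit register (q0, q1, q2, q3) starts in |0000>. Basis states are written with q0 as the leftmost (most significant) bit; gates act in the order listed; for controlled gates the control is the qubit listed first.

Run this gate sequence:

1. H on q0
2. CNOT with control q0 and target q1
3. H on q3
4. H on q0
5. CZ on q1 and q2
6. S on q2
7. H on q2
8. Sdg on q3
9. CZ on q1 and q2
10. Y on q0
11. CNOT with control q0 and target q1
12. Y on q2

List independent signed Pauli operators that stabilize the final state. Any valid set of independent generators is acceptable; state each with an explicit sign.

The stabilizer group can be generated by +XZZI, +ZXZI, -ZZXI, -IIIY, among other valid generating sets.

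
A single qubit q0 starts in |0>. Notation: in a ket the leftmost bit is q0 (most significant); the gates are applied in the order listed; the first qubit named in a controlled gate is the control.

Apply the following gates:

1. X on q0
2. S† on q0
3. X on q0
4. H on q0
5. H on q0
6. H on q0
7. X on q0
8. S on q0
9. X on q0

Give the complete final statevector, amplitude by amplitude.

The final amplitudes are sqrt(2)/2 on |0>, -sqrt(2)*I/2 on |1>.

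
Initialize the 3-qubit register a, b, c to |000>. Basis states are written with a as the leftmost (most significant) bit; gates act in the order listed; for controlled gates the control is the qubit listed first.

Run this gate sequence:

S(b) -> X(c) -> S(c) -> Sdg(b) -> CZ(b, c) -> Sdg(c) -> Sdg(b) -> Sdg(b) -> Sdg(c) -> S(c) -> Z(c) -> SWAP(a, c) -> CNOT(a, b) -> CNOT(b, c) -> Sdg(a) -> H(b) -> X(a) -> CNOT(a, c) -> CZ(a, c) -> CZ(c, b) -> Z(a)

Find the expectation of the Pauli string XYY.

The expectation value of XYY is 0.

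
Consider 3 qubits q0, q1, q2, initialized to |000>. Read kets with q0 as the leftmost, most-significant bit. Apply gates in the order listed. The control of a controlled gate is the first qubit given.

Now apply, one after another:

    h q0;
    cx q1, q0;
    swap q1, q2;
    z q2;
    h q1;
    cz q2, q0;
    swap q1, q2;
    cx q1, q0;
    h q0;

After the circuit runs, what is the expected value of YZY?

The observable YZY averages to 0.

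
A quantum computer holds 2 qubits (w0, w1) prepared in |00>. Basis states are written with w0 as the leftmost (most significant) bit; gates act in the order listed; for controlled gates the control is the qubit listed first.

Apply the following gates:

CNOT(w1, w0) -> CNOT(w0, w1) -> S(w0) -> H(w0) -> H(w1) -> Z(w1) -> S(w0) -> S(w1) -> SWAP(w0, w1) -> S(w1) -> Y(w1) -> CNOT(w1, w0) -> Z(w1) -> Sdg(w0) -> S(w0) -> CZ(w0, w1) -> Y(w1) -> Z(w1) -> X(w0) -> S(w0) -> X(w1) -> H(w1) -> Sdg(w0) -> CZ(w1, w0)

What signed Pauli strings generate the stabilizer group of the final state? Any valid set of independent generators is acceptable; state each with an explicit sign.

The stabilizer group can be generated by +YZ, -ZY, among other valid generating sets.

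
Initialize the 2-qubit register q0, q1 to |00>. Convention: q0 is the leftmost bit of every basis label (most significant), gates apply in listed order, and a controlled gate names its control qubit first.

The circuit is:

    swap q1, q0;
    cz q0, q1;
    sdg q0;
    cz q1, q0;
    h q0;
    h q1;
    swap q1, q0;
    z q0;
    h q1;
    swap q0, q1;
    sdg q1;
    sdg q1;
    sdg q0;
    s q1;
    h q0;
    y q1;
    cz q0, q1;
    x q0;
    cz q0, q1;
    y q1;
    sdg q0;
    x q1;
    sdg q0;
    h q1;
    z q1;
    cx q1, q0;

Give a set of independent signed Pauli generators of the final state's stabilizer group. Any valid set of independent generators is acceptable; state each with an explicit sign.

The final state is stabilized by the group generated by -XI, -IY; other independent generating sets are equally valid.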